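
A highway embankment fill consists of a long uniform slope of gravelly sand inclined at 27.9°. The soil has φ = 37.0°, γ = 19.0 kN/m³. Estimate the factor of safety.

FS = 1.42

For a dry cohesionless infinite slope the factor of safety is FS = tanφ / tanβ.
FS = tan37.0° / tan27.9° = 0.7536 / 0.5295 = 1.423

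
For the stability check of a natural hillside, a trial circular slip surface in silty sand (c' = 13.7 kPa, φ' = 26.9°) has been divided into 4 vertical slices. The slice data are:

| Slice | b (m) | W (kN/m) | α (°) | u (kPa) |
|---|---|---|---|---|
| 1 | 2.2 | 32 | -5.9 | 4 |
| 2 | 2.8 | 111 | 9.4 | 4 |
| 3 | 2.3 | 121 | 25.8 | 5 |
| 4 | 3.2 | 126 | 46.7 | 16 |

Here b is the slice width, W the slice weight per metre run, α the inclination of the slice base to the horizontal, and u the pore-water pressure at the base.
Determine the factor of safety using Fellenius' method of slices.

FS = 1.79

Ordinary method of slices: FS = Σ[c'·Δl_i + (W_i cosα_i − u_i·Δl_i)·tanφ'] / Σ W_i sinα_i, with Δl_i = b_i / cosα_i.
Slice 1: Δl = 2.2/cos(-5.9°) = 2.212 m; N'_1 = 32·cos(-5.9°) − 4·2.212 = 23.0; c'Δl = 30.30; W sinα = -3.3
Slice 2: Δl = 2.8/cos9.4° = 2.838 m; N'_2 = 111·cos9.4° − 4·2.838 = 98.2; c'Δl = 38.88; W sinα = 18.1
Slice 3: Δl = 2.3/cos25.8° = 2.555 m; N'_3 = 121·cos25.8° − 5·2.555 = 96.2; c'Δl = 35.00; W sinα = 52.7
Slice 4: Δl = 3.2/cos46.7° = 4.666 m; N'_4 = 126·cos46.7° − 16·4.666 = 11.8; c'Δl = 63.92; W sinα = 91.7
Σc'Δl = 168.1 kN/m; ΣN' = 229.1 kN/m; ΣW sinα = 159.2 kN/m
Resisting = 168.1 + 229.1·tan26.9° = 168.1 + 116.2 = 284.3 kN/m
FS = 284.3 / 159.2 = 1.786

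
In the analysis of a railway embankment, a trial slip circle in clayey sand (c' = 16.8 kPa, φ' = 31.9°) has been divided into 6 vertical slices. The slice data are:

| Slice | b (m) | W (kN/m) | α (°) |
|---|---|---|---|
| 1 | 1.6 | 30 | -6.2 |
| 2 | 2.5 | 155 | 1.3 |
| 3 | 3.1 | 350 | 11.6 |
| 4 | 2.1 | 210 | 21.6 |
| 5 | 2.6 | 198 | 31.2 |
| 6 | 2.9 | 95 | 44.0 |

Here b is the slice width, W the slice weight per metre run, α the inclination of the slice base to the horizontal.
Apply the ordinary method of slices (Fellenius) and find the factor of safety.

Ordinary method of slices: FS = Σ[c'·Δl_i + (W_i cosα_i)·tanφ'] / Σ W_i sinα_i, with Δl_i = b_i / cosα_i.
Slice 1: Δl = 1.6/cos(-6.2°) = 1.609 m; N'_1 = 30·cos(-6.2°) = 29.8; c'Δl = 27.04; W sinα = -3.2
Slice 2: Δl = 2.5/cos1.3° = 2.501 m; N'_2 = 155·cos1.3° = 155.0; c'Δl = 42.01; W sinα = 3.5
Slice 3: Δl = 3.1/cos11.6° = 3.165 m; N'_3 = 350·cos11.6° = 342.9; c'Δl = 53.17; W sinα = 70.4
Slice 4: Δl = 2.1/cos21.6° = 2.259 m; N'_4 = 210·cos21.6° = 195.3; c'Δl = 37.94; W sinα = 77.3
Slice 5: Δl = 2.6/cos31.2° = 3.040 m; N'_5 = 198·cos31.2° = 169.4; c'Δl = 51.07; W sinα = 102.6
Slice 6: Δl = 2.9/cos44.0° = 4.031 m; N'_6 = 95·cos44.0° = 68.3; c'Δl = 67.73; W sinα = 66.0
Σc'Δl = 279.0 kN/m; ΣN' = 960.6 kN/m; ΣW sinα = 316.5 kN/m
Resisting = 279.0 + 960.6·tan31.9° = 279.0 + 597.9 = 876.9 kN/m
FS = 876.9 / 316.5 = 2.770

FS = 2.77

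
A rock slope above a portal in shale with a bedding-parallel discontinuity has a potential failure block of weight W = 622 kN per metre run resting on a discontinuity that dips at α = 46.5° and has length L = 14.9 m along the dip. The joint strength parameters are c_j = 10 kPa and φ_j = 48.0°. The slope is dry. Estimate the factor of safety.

FS = 1.38

Resolving the block weight along and normal to the plane and applying the Mohr–Coulomb strength on the joint:
N' = W cosα = 622·cos46.5° = 428.2 kN/m
Driving force T = W sinα = 622·sin46.5° = 451.2 kN/m
Resisting force R = c_j·L + N'·tanφ_j = 10·14.9 + 428.2·tan48.0° = 149.0 + 475.5 = 624.5 kN/m
FS = R / T = 624.5 / 451.2 = 1.384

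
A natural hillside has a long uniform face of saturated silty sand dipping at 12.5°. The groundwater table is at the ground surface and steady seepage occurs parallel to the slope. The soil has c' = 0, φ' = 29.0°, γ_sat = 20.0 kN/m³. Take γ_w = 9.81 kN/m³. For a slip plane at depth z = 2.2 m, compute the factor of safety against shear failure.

FS = 1.27

With seepage parallel to the slope and the water table at the surface, the effective normal stress on the slip plane uses the buoyant unit weight γ' = γ_sat − γ_w while the driving shear stress uses γ_sat:
FS = [c' + γ' z cos²β tanφ'] / [γ_sat z sinβ cosβ]
(For c' = 0 this reduces to FS = (γ'/γ_sat)·tanφ'/tanβ.)
γ' = 20.0 − 9.81 = 10.19 kN/m³
Numerator = 0.0 + 10.19·2.2·cos²12.5°·tan29.0° = 0.0 + 10.19·2.2·0.9532·0.5543 = 11.844 kPa
Denominator = 20.0·2.2·sin12.5°·cos12.5° = 20.0·2.2·0.2164·0.9763 = 9.298 kPa
FS = 11.844 / 9.298 = 1.274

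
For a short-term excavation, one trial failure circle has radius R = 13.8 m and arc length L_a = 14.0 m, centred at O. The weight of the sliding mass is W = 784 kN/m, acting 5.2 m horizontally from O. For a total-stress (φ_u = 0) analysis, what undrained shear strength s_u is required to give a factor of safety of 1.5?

s_u = 31.7 kPa

FS = s_u·L_a·R / (W·d), so s_u = FS·W·d / (L_a·R).
s_u = 1.5·784·5.2 / (14.00·13.8) = 6115.2 / 193.20 = 31.65 kPa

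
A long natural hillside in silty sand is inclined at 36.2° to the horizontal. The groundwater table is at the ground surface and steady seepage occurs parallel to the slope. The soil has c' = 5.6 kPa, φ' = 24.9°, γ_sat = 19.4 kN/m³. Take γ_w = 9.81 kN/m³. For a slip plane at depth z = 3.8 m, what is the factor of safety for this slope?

FS = 0.47

With seepage parallel to the slope and the water table at the surface, the effective normal stress on the slip plane uses the buoyant unit weight γ' = γ_sat − γ_w while the driving shear stress uses γ_sat:
FS = [c' + γ' z cos²β tanφ'] / [γ_sat z sinβ cosβ]
γ' = 19.4 − 9.81 = 9.59 kN/m³
Numerator = 5.6 + 9.59·3.8·cos²36.2°·tan24.9° = 5.6 + 9.59·3.8·0.6512·0.4642 = 16.615 kPa
Denominator = 19.4·3.8·sin36.2°·cos36.2° = 19.4·3.8·0.5906·0.8070 = 35.135 kPa
FS = 16.615 / 35.135 = 0.473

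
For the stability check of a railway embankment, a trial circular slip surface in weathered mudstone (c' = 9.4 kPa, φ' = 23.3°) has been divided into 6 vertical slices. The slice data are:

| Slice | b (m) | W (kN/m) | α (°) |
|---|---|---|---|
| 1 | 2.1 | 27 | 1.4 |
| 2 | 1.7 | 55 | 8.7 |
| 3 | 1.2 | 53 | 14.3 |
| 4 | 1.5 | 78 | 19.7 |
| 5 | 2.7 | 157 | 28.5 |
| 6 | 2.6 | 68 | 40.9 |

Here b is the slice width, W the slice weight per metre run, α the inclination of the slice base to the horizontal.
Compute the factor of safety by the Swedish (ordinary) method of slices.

Ordinary method of slices: FS = Σ[c'·Δl_i + (W_i cosα_i)·tanφ'] / Σ W_i sinα_i, with Δl_i = b_i / cosα_i.
Slice 1: Δl = 2.1/cos1.4° = 2.101 m; N'_1 = 27·cos1.4° = 27.0; c'Δl = 19.75; W sinα = 0.7
Slice 2: Δl = 1.7/cos8.7° = 1.720 m; N'_2 = 55·cos8.7° = 54.4; c'Δl = 16.17; W sinα = 8.3
Slice 3: Δl = 1.2/cos14.3° = 1.238 m; N'_3 = 53·cos14.3° = 51.4; c'Δl = 11.64; W sinα = 13.1
Slice 4: Δl = 1.5/cos19.7° = 1.593 m; N'_4 = 78·cos19.7° = 73.4; c'Δl = 14.98; W sinα = 26.3
Slice 5: Δl = 2.7/cos28.5° = 3.072 m; N'_5 = 157·cos28.5° = 138.0; c'Δl = 28.88; W sinα = 74.9
Slice 6: Δl = 2.6/cos40.9° = 3.440 m; N'_6 = 68·cos40.9° = 51.4; c'Δl = 32.33; W sinα = 44.5
Σc'Δl = 123.7 kN/m; ΣN' = 395.5 kN/m; ΣW sinα = 167.8 kN/m
Resisting = 123.7 + 395.5·tan23.3° = 123.7 + 170.3 = 294.1 kN/m
FS = 294.1 / 167.8 = 1.753

FS = 1.75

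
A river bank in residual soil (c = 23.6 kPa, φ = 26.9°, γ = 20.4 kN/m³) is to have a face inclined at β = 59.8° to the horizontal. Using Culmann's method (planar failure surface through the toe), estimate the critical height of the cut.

H_c = 22.24 m

Culmann's analysis gives the critical failure plane at α_cr = (β + φ)/2 = (59.8 + 26.9)/2 = 43.3°, and the critical height
H_c = (4c/γ) · sinβ cosφ / [1 − cos(β − φ)]
    = (4·23.6/20.4) · sin59.8°·cos26.9° / [1 − cos(32.9°)]
    = 4.627 · 0.8643·0.8918 / [1 − 0.8396]
    = 4.627 · 0.7708 / 0.1604
    = 22.24 m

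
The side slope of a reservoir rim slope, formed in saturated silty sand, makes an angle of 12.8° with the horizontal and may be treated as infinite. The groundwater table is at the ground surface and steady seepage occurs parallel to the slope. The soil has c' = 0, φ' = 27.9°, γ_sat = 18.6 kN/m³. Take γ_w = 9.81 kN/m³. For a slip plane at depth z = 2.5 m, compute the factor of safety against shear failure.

With seepage parallel to the slope and the water table at the surface, the effective normal stress on the slip plane uses the buoyant unit weight γ' = γ_sat − γ_w while the driving shear stress uses γ_sat:
FS = [c' + γ' z cos²β tanφ'] / [γ_sat z sinβ cosβ]
(For c' = 0 this reduces to FS = (γ'/γ_sat)·tanφ'/tanβ.)
γ' = 18.6 − 9.81 = 8.79 kN/m³
Numerator = 0.0 + 8.79·2.5·cos²12.8°·tan27.9° = 0.0 + 8.79·2.5·0.9509·0.5295 = 11.064 kPa
Denominator = 18.6·2.5·sin12.8°·cos12.8° = 18.6·2.5·0.2215·0.9751 = 10.046 kPa
FS = 11.064 / 10.046 = 1.101

FS = 1.10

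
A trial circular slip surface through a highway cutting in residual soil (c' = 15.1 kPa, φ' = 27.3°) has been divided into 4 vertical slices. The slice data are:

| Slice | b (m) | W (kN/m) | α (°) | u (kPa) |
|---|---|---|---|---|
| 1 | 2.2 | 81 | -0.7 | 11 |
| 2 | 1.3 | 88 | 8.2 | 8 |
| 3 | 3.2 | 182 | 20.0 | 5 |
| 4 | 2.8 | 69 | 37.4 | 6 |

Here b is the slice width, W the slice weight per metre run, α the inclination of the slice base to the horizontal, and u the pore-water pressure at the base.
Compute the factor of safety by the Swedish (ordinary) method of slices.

FS = 2.79

Ordinary method of slices: FS = Σ[c'·Δl_i + (W_i cosα_i − u_i·Δl_i)·tanφ'] / Σ W_i sinα_i, with Δl_i = b_i / cosα_i.
Slice 1: Δl = 2.2/cos(-0.7°) = 2.200 m; N'_1 = 81·cos(-0.7°) − 11·2.200 = 56.8; c'Δl = 33.22; W sinα = -1.0
Slice 2: Δl = 1.3/cos8.2° = 1.313 m; N'_2 = 88·cos8.2° − 8·1.313 = 76.6; c'Δl = 19.83; W sinα = 12.6
Slice 3: Δl = 3.2/cos20.0° = 3.405 m; N'_3 = 182·cos20.0° − 5·3.405 = 154.0; c'Δl = 51.42; W sinα = 62.2
Slice 4: Δl = 2.8/cos37.4° = 3.525 m; N'_4 = 69·cos37.4° − 6·3.525 = 33.7; c'Δl = 53.22; W sinα = 41.9
Σc'Δl = 157.7 kN/m; ΣN' = 321.0 kN/m; ΣW sinα = 115.7 kN/m
Resisting = 157.7 + 321.0·tan27.3° = 157.7 + 165.7 = 323.4 kN/m
FS = 323.4 / 115.7 = 2.795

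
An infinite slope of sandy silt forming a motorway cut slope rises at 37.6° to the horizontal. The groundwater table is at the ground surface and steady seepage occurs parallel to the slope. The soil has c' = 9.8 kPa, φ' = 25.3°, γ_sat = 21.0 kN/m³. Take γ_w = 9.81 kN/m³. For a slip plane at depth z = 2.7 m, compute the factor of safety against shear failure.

With seepage parallel to the slope and the water table at the surface, the effective normal stress on the slip plane uses the buoyant unit weight γ' = γ_sat − γ_w while the driving shear stress uses γ_sat:
FS = [c' + γ' z cos²β tanφ'] / [γ_sat z sinβ cosβ]
γ' = 21.0 − 9.81 = 11.19 kN/m³
Numerator = 9.8 + 11.19·2.7·cos²37.6°·tan25.3° = 9.8 + 11.19·2.7·0.6277·0.4727 = 18.765 kPa
Denominator = 21.0·2.7·sin37.6°·cos37.6° = 21.0·2.7·0.6101·0.7923 = 27.409 kPa
FS = 18.765 / 27.409 = 0.685

FS = 0.68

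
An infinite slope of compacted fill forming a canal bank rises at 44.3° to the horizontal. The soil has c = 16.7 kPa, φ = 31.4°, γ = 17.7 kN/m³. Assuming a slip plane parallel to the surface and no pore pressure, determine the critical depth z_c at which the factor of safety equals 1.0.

Setting FS = 1.00 in FS = [c + γz cos²β tanφ] / [γz sinβ cosβ] and solving for z:
z = c / [γ cosβ (FS·sinβ − cosβ·tanφ)]
  = 16.7 / [17.7·cos44.3°·(1.00·sin44.3° − cos44.3°·tan31.4°)]
  = 16.7 / [17.7·0.7157·(1.00·0.6984 − 0.7157·0.6104)]
  = 16.7 / 3.3133 = 5.040 m

z_c = 5.04 m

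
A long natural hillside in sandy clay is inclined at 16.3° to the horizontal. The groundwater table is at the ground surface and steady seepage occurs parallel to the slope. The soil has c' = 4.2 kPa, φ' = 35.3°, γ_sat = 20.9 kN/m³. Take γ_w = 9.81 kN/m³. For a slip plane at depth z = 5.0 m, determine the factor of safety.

With seepage parallel to the slope and the water table at the surface, the effective normal stress on the slip plane uses the buoyant unit weight γ' = γ_sat − γ_w while the driving shear stress uses γ_sat:
FS = [c' + γ' z cos²β tanφ'] / [γ_sat z sinβ cosβ]
γ' = 20.9 − 9.81 = 11.09 kN/m³
Numerator = 4.2 + 11.09·5.0·cos²16.3°·tan35.3° = 4.2 + 11.09·5.0·0.9212·0.7080 = 40.368 kPa
Denominator = 20.9·5.0·sin16.3°·cos16.3° = 20.9·5.0·0.2807·0.9598 = 28.151 kPa
FS = 40.368 / 28.151 = 1.434

FS = 1.43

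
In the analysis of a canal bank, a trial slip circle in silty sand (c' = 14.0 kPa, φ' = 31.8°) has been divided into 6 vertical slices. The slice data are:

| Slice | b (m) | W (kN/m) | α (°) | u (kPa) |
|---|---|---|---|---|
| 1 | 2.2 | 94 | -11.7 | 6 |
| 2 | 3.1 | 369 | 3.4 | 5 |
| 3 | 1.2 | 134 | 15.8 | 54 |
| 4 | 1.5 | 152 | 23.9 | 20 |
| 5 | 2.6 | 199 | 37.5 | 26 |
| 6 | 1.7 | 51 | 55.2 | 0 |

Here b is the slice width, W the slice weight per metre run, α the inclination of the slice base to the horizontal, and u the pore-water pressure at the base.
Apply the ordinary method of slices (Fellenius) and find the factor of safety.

FS = 2.42

Ordinary method of slices: FS = Σ[c'·Δl_i + (W_i cosα_i − u_i·Δl_i)·tanφ'] / Σ W_i sinα_i, with Δl_i = b_i / cosα_i.
Slice 1: Δl = 2.2/cos(-11.7°) = 2.247 m; N'_1 = 94·cos(-11.7°) − 6·2.247 = 78.6; c'Δl = 31.45; W sinα = -19.1
Slice 2: Δl = 3.1/cos3.4° = 3.105 m; N'_2 = 369·cos3.4° − 5·3.105 = 352.8; c'Δl = 43.48; W sinα = 21.9
Slice 3: Δl = 1.2/cos15.8° = 1.247 m; N'_3 = 134·cos15.8° − 54·1.247 = 61.6; c'Δl = 17.46; W sinα = 36.5
Slice 4: Δl = 1.5/cos23.9° = 1.641 m; N'_4 = 152·cos23.9° − 20·1.641 = 106.2; c'Δl = 22.97; W sinα = 61.6
Slice 5: Δl = 2.6/cos37.5° = 3.277 m; N'_5 = 199·cos37.5° − 26·3.277 = 72.7; c'Δl = 45.88; W sinα = 121.1
Slice 6: Δl = 1.7/cos55.2° = 2.979 m; N'_6 = 51·cos55.2° − 0·2.979 = 29.1; c'Δl = 41.70; W sinα = 41.9
Σc'Δl = 202.9 kN/m; ΣN' = 700.9 kN/m; ΣW sinα = 263.9 kN/m
Resisting = 202.9 + 700.9·tan31.8° = 202.9 + 434.6 = 637.5 kN/m
FS = 637.5 / 263.9 = 2.416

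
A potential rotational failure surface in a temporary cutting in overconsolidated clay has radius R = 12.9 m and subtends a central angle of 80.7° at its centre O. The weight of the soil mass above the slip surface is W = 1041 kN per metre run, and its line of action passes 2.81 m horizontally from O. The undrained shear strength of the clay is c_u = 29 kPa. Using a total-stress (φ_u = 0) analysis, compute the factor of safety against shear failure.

FS = 2.32

Taking moments about the centre O, the resisting moment is provided by the undrained shear strength acting along the arc:
Arc length L_a = R·θ = 12.9·(80.7°·π/180) = 12.9·1.4085 = 18.17 m
M_R = c_u·L_a·R = 29·18.17·12.9 = 6797.2 kN·m/m
M_D = W·d = 1041·2.81 = 2925.2 kN·m/m
FS = M_R / M_D = 6797.2 / 2925.2 = 2.324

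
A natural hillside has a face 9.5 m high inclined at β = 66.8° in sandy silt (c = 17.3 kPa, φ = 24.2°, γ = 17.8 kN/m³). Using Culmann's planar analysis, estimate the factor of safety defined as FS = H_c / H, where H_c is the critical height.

H_c = (4c/γ) · sinβ cosφ / [1 − cos(β − φ)]
    = (4·17.3/17.8) · sin66.8°·cos24.2° / [1 − cos42.6°]
    = 3.888 · 0.8384 / 0.2639 = 12.35 m
FS = H_c / H = 12.35 / 9.5 = 1.300

FS = 1.30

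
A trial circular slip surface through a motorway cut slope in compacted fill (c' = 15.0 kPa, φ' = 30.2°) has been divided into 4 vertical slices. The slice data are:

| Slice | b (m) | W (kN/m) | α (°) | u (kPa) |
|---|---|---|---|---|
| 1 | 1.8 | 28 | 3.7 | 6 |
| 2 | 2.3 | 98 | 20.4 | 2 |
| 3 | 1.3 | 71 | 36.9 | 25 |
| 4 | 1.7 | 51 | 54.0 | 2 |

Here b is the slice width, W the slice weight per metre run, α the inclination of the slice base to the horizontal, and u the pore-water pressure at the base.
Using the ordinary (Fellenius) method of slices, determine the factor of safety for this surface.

FS = 1.80

Ordinary method of slices: FS = Σ[c'·Δl_i + (W_i cosα_i − u_i·Δl_i)·tanφ'] / Σ W_i sinα_i, with Δl_i = b_i / cosα_i.
Slice 1: Δl = 1.8/cos3.7° = 1.804 m; N'_1 = 28·cos3.7° − 6·1.804 = 17.1; c'Δl = 27.06; W sinα = 1.8
Slice 2: Δl = 2.3/cos20.4° = 2.454 m; N'_2 = 98·cos20.4° − 2·2.454 = 86.9; c'Δl = 36.81; W sinα = 34.2
Slice 3: Δl = 1.3/cos36.9° = 1.626 m; N'_3 = 71·cos36.9° − 25·1.626 = 16.1; c'Δl = 24.38; W sinα = 42.6
Slice 4: Δl = 1.7/cos54.0° = 2.892 m; N'_4 = 51·cos54.0° − 2·2.892 = 24.2; c'Δl = 43.38; W sinα = 41.3
Σc'Δl = 131.6 kN/m; ΣN' = 144.4 kN/m; ΣW sinα = 119.9 kN/m
Resisting = 131.6 + 144.4·tan30.2° = 131.6 + 84.0 = 215.7 kN/m
FS = 215.7 / 119.9 = 1.799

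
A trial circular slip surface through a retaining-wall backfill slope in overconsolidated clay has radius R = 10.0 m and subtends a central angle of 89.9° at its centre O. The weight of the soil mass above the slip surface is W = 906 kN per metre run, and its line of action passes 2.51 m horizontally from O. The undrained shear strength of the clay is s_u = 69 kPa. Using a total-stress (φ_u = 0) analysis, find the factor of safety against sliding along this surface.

FS = 4.76

Taking moments about the centre O, the resisting moment is provided by the undrained shear strength acting along the arc:
Arc length L_a = R·θ = 10.0·(89.9°·π/180) = 10.0·1.5691 = 15.69 m
M_R = s_u·L_a·R = 69·15.69·10.0 = 10826.5 kN·m/m
M_D = W·d = 906·2.51 = 2274.1 kN·m/m
FS = M_R / M_D = 10826.5 / 2274.1 = 4.761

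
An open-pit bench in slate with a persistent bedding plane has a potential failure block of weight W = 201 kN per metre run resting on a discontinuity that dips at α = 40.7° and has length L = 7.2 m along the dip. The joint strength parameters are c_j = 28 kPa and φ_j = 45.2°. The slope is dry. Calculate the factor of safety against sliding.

FS = 2.71

Resolving the block weight along and normal to the plane and applying the Mohr–Coulomb strength on the joint:
N' = W cosα = 201·cos40.7° = 152.4 kN/m
Driving force T = W sinα = 201·sin40.7° = 131.1 kN/m
Resisting force R = c_j·L + N'·tanφ_j = 28·7.2 + 152.4·tan45.2° = 201.6 + 153.5 = 355.1 kN/m
FS = R / T = 355.1 / 131.1 = 2.709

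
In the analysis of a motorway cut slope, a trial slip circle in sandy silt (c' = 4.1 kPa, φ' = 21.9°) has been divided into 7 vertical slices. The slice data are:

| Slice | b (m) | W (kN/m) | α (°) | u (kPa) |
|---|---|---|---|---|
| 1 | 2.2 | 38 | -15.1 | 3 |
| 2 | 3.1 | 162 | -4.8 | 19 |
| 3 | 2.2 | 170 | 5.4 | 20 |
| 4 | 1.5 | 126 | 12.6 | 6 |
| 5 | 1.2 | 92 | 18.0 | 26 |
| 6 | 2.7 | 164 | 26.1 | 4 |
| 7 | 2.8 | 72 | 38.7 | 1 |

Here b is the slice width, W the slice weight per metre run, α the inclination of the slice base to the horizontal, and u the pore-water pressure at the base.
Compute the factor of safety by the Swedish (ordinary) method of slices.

FS = 1.91

Ordinary method of slices: FS = Σ[c'·Δl_i + (W_i cosα_i − u_i·Δl_i)·tanφ'] / Σ W_i sinα_i, with Δl_i = b_i / cosα_i.
Slice 1: Δl = 2.2/cos(-15.1°) = 2.279 m; N'_1 = 38·cos(-15.1°) − 3·2.279 = 29.9; c'Δl = 9.34; W sinα = -9.9
Slice 2: Δl = 3.1/cos(-4.8°) = 3.111 m; N'_2 = 162·cos(-4.8°) − 19·3.111 = 102.3; c'Δl = 12.75; W sinα = -13.6
Slice 3: Δl = 2.2/cos5.4° = 2.210 m; N'_3 = 170·cos5.4° − 20·2.210 = 125.0; c'Δl = 9.06; W sinα = 16.0
Slice 4: Δl = 1.5/cos12.6° = 1.537 m; N'_4 = 126·cos12.6° − 6·1.537 = 113.7; c'Δl = 6.30; W sinα = 27.5
Slice 5: Δl = 1.2/cos18.0° = 1.262 m; N'_5 = 92·cos18.0° − 26·1.262 = 54.7; c'Δl = 5.17; W sinα = 28.4
Slice 6: Δl = 2.7/cos26.1° = 3.007 m; N'_6 = 164·cos26.1° − 4·3.007 = 135.3; c'Δl = 12.33; W sinα = 72.2
Slice 7: Δl = 2.8/cos38.7° = 3.588 m; N'_7 = 72·cos38.7° − 1·3.588 = 52.6; c'Δl = 14.71; W sinα = 45.0
Σc'Δl = 69.7 kN/m; ΣN' = 613.5 kN/m; ΣW sinα = 165.6 kN/m
Resisting = 69.7 + 613.5·tan21.9° = 69.7 + 246.6 = 316.3 kN/m
FS = 316.3 / 165.6 = 1.910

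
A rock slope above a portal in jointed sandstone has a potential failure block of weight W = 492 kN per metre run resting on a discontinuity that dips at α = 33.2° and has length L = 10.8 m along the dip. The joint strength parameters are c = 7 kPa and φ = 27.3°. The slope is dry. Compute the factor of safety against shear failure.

Resolving the block weight along and normal to the plane and applying the Mohr–Coulomb strength on the joint:
N' = W cosα = 492·cos33.2° = 411.7 kN/m
Driving force T = W sinα = 492·sin33.2° = 269.4 kN/m
Resisting force R = c·L + N'·tanφ = 7·10.8 + 411.7·tan27.3° = 75.6 + 212.5 = 288.1 kN/m
FS = R / T = 288.1 / 269.4 = 1.069

FS = 1.07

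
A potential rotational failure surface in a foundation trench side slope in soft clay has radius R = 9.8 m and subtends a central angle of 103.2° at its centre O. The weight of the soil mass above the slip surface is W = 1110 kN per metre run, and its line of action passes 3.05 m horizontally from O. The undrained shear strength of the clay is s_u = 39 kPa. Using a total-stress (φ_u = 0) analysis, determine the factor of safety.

Taking moments about the centre O, the resisting moment is provided by the undrained shear strength acting along the arc:
Arc length L_a = R·θ = 9.8·(103.2°·π/180) = 9.8·1.8012 = 17.65 m
M_R = s_u·L_a·R = 39·17.65·9.8 = 6746.4 kN·m/m
M_D = W·d = 1110·3.05 = 3385.5 kN·m/m
FS = M_R / M_D = 6746.4 / 3385.5 = 1.993

FS = 1.99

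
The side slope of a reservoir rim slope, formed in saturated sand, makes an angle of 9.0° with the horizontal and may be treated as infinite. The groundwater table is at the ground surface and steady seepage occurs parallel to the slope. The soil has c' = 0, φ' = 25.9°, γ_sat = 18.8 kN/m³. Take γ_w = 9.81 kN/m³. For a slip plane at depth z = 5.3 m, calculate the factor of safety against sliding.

With seepage parallel to the slope and the water table at the surface, the effective normal stress on the slip plane uses the buoyant unit weight γ' = γ_sat − γ_w while the driving shear stress uses γ_sat:
FS = [c' + γ' z cos²β tanφ'] / [γ_sat z sinβ cosβ]
(For c' = 0 this reduces to FS = (γ'/γ_sat)·tanφ'/tanβ.)
γ' = 18.8 − 9.81 = 8.99 kN/m³
Numerator = 0.0 + 8.99·5.3·cos²9.0°·tan25.9° = 0.0 + 8.99·5.3·0.9755·0.4856 = 22.570 kPa
Denominator = 18.8·5.3·sin9.0°·cos9.0° = 18.8·5.3·0.1564·0.9877 = 15.395 kPa
FS = 22.570 / 15.395 = 1.466

FS = 1.47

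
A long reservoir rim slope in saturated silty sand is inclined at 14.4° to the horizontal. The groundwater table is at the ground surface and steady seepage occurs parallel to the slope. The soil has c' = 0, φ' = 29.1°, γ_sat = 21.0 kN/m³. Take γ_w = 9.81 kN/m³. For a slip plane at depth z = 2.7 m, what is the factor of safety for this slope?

With seepage parallel to the slope and the water table at the surface, the effective normal stress on the slip plane uses the buoyant unit weight γ' = γ_sat − γ_w while the driving shear stress uses γ_sat:
FS = [c' + γ' z cos²β tanφ'] / [γ_sat z sinβ cosβ]
(For c' = 0 this reduces to FS = (γ'/γ_sat)·tanφ'/tanβ.)
γ' = 21.0 − 9.81 = 11.19 kN/m³
Numerator = 0.0 + 11.19·2.7·cos²14.4°·tan29.1° = 0.0 + 11.19·2.7·0.9382·0.5566 = 15.776 kPa
Denominator = 21.0·2.7·sin14.4°·cos14.4° = 21.0·2.7·0.2487·0.9686 = 13.658 kPa
FS = 15.776 / 13.658 = 1.155

FS = 1.16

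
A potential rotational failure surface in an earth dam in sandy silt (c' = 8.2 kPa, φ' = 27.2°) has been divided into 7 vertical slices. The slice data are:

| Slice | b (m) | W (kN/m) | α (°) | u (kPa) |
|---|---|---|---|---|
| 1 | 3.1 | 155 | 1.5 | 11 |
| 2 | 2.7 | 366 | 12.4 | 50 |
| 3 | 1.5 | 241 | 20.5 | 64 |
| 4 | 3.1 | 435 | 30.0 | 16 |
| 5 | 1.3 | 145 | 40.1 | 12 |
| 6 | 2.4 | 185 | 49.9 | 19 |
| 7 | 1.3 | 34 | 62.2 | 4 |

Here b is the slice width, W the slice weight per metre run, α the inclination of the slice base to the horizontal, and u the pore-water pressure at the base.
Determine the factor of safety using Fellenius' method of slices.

Ordinary method of slices: FS = Σ[c'·Δl_i + (W_i cosα_i − u_i·Δl_i)·tanφ'] / Σ W_i sinα_i, with Δl_i = b_i / cosα_i.
Slice 1: Δl = 3.1/cos1.5° = 3.101 m; N'_1 = 155·cos1.5° − 11·3.101 = 120.8; c'Δl = 25.43; W sinα = 4.1
Slice 2: Δl = 2.7/cos12.4° = 2.764 m; N'_2 = 366·cos12.4° − 50·2.764 = 219.2; c'Δl = 22.67; W sinα = 78.6
Slice 3: Δl = 1.5/cos20.5° = 1.601 m; N'_3 = 241·cos20.5° − 64·1.601 = 123.2; c'Δl = 13.13; W sinα = 84.4
Slice 4: Δl = 3.1/cos30.0° = 3.580 m; N'_4 = 435·cos30.0° − 16·3.580 = 319.4; c'Δl = 29.35; W sinα = 217.5
Slice 5: Δl = 1.3/cos40.1° = 1.700 m; N'_5 = 145·cos40.1° − 12·1.700 = 90.5; c'Δl = 13.94; W sinα = 93.4
Slice 6: Δl = 2.4/cos49.9° = 3.726 m; N'_6 = 185·cos49.9° − 19·3.726 = 48.4; c'Δl = 30.55; W sinα = 141.5
Slice 7: Δl = 1.3/cos62.2° = 2.787 m; N'_7 = 34·cos62.2° − 4·2.787 = 4.7; c'Δl = 22.86; W sinα = 30.1
Σc'Δl = 157.9 kN/m; ΣN' = 926.4 kN/m; ΣW sinα = 649.5 kN/m
Resisting = 157.9 + 926.4·tan27.2° = 157.9 + 476.1 = 634.0 kN/m
FS = 634.0 / 649.5 = 0.976

FS = 0.98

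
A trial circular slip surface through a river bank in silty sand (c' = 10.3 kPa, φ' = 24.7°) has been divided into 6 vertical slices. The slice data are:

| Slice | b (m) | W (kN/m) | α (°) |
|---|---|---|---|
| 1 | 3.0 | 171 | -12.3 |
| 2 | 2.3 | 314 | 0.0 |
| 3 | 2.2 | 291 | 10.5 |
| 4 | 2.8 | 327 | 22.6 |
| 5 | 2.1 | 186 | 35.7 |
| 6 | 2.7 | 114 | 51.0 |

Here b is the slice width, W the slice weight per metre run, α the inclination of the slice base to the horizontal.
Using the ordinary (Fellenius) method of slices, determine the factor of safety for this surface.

Ordinary method of slices: FS = Σ[c'·Δl_i + (W_i cosα_i)·tanφ'] / Σ W_i sinα_i, with Δl_i = b_i / cosα_i.
Slice 1: Δl = 3.0/cos(-12.3°) = 3.070 m; N'_1 = 171·cos(-12.3°) = 167.1; c'Δl = 31.63; W sinα = -36.4
Slice 2: Δl = 2.3/cos0.0° = 2.300 m; N'_2 = 314·cos0.0° = 314.0; c'Δl = 23.69; W sinα = 0.0
Slice 3: Δl = 2.2/cos10.5° = 2.237 m; N'_3 = 291·cos10.5° = 286.1; c'Δl = 23.05; W sinα = 53.0
Slice 4: Δl = 2.8/cos22.6° = 3.033 m; N'_4 = 327·cos22.6° = 301.9; c'Δl = 31.24; W sinα = 125.7
Slice 5: Δl = 2.1/cos35.7° = 2.586 m; N'_5 = 186·cos35.7° = 151.0; c'Δl = 26.64; W sinα = 108.5
Slice 6: Δl = 2.7/cos51.0° = 4.290 m; N'_6 = 114·cos51.0° = 71.7; c'Δl = 44.19; W sinα = 88.6
Σc'Δl = 180.4 kN/m; ΣN' = 1291.9 kN/m; ΣW sinα = 339.4 kN/m
Resisting = 180.4 + 1291.9·tan24.7° = 180.4 + 594.2 = 774.6 kN/m
FS = 774.6 / 339.4 = 2.282

FS = 2.28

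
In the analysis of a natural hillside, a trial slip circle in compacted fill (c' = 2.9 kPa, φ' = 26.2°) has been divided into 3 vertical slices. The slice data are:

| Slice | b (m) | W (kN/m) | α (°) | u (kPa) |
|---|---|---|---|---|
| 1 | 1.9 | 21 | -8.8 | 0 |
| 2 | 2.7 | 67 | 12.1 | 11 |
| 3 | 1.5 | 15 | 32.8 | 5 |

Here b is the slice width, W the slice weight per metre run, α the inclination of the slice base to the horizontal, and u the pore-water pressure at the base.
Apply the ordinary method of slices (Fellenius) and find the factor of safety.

FS = 2.54

Ordinary method of slices: FS = Σ[c'·Δl_i + (W_i cosα_i − u_i·Δl_i)·tanφ'] / Σ W_i sinα_i, with Δl_i = b_i / cosα_i.
Slice 1: Δl = 1.9/cos(-8.8°) = 1.923 m; N'_1 = 21·cos(-8.8°) − 0·1.923 = 20.8; c'Δl = 5.58; W sinα = -3.2
Slice 2: Δl = 2.7/cos12.1° = 2.761 m; N'_2 = 67·cos12.1° − 11·2.761 = 35.1; c'Δl = 8.01; W sinα = 14.0
Slice 3: Δl = 1.5/cos32.8° = 1.785 m; N'_3 = 15·cos32.8° − 5·1.785 = 3.7; c'Δl = 5.18; W sinα = 8.1
Σc'Δl = 18.8 kN/m; ΣN' = 59.6 kN/m; ΣW sinα = 19.0 kN/m
Resisting = 18.8 + 59.6·tan26.2° = 18.8 + 29.3 = 48.1 kN/m
FS = 48.1 / 19.0 = 2.536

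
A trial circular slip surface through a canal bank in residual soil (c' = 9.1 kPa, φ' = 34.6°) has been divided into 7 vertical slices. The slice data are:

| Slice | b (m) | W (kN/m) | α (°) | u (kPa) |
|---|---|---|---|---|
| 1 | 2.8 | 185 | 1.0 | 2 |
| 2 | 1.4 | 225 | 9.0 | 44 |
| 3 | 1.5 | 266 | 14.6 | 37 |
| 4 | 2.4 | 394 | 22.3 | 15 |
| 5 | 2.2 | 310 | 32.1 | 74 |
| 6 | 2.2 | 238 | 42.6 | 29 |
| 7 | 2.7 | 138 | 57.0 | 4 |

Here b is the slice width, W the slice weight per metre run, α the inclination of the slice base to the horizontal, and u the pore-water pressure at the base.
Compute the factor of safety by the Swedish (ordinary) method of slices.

FS = 1.32

Ordinary method of slices: FS = Σ[c'·Δl_i + (W_i cosα_i − u_i·Δl_i)·tanφ'] / Σ W_i sinα_i, with Δl_i = b_i / cosα_i.
Slice 1: Δl = 2.8/cos1.0° = 2.800 m; N'_1 = 185·cos1.0° − 2·2.800 = 179.4; c'Δl = 25.48; W sinα = 3.2
Slice 2: Δl = 1.4/cos9.0° = 1.417 m; N'_2 = 225·cos9.0° − 44·1.417 = 159.9; c'Δl = 12.90; W sinα = 35.2
Slice 3: Δl = 1.5/cos14.6° = 1.550 m; N'_3 = 266·cos14.6° − 37·1.550 = 200.1; c'Δl = 14.11; W sinα = 67.1
Slice 4: Δl = 2.4/cos22.3° = 2.594 m; N'_4 = 394·cos22.3° − 15·2.594 = 325.6; c'Δl = 23.61; W sinα = 149.5
Slice 5: Δl = 2.2/cos32.1° = 2.597 m; N'_5 = 310·cos32.1° − 74·2.597 = 70.4; c'Δl = 23.63; W sinα = 164.7
Slice 6: Δl = 2.2/cos42.6° = 2.989 m; N'_6 = 238·cos42.6° − 29·2.989 = 88.5; c'Δl = 27.20; W sinα = 161.1
Slice 7: Δl = 2.7/cos57.0° = 4.957 m; N'_7 = 138·cos57.0° − 4·4.957 = 55.3; c'Δl = 45.11; W sinα = 115.7
Σc'Δl = 172.0 kN/m; ΣN' = 1079.2 kN/m; ΣW sinα = 696.5 kN/m
Resisting = 172.0 + 1079.2·tan34.6° = 172.0 + 744.5 = 916.5 kN/m
FS = 916.5 / 696.5 = 1.316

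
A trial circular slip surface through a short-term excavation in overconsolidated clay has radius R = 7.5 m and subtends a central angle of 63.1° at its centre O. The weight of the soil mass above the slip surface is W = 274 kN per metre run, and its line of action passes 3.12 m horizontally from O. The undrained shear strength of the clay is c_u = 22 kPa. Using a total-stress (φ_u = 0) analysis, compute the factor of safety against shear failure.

FS = 1.59

Taking moments about the centre O, the resisting moment is provided by the undrained shear strength acting along the arc:
Arc length L_a = R·θ = 7.5·(63.1°·π/180) = 7.5·1.1013 = 8.26 m
M_R = c_u·L_a·R = 22·8.26·7.5 = 1362.9 kN·m/m
M_D = W·d = 274·3.12 = 854.9 kN·m/m
FS = M_R / M_D = 1362.9 / 854.9 = 1.594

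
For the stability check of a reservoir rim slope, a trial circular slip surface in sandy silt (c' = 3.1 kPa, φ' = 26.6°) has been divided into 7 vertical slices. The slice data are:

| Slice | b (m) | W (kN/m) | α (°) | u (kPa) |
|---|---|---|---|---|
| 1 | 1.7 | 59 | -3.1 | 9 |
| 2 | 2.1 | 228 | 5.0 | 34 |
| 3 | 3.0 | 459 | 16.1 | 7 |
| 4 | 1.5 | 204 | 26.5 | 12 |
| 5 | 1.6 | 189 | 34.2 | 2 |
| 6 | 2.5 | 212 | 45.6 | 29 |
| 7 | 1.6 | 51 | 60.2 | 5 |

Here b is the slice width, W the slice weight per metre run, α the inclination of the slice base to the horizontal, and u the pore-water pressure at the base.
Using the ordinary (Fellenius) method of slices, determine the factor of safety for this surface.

Ordinary method of slices: FS = Σ[c'·Δl_i + (W_i cosα_i − u_i·Δl_i)·tanφ'] / Σ W_i sinα_i, with Δl_i = b_i / cosα_i.
Slice 1: Δl = 1.7/cos(-3.1°) = 1.702 m; N'_1 = 59·cos(-3.1°) − 9·1.702 = 43.6; c'Δl = 5.28; W sinα = -3.2
Slice 2: Δl = 2.1/cos5.0° = 2.108 m; N'_2 = 228·cos5.0° − 34·2.108 = 155.5; c'Δl = 6.53; W sinα = 19.9
Slice 3: Δl = 3.0/cos16.1° = 3.122 m; N'_3 = 459·cos16.1° − 7·3.122 = 419.1; c'Δl = 9.68; W sinα = 127.3
Slice 4: Δl = 1.5/cos26.5° = 1.676 m; N'_4 = 204·cos26.5° − 12·1.676 = 162.5; c'Δl = 5.20; W sinα = 91.0
Slice 5: Δl = 1.6/cos34.2° = 1.935 m; N'_5 = 189·cos34.2° − 2·1.935 = 152.4; c'Δl = 6.00; W sinα = 106.2
Slice 6: Δl = 2.5/cos45.6° = 3.573 m; N'_6 = 212·cos45.6° − 29·3.573 = 44.7; c'Δl = 11.08; W sinα = 151.5
Slice 7: Δl = 1.6/cos60.2° = 3.219 m; N'_7 = 51·cos60.2° − 5·3.219 = 9.2; c'Δl = 9.98; W sinα = 44.3
Σc'Δl = 53.7 kN/m; ΣN' = 987.0 kN/m; ΣW sinα = 537.0 kN/m
Resisting = 53.7 + 987.0·tan26.6° = 53.7 + 494.3 = 548.0 kN/m
FS = 548.0 / 537.0 = 1.021

FS = 1.02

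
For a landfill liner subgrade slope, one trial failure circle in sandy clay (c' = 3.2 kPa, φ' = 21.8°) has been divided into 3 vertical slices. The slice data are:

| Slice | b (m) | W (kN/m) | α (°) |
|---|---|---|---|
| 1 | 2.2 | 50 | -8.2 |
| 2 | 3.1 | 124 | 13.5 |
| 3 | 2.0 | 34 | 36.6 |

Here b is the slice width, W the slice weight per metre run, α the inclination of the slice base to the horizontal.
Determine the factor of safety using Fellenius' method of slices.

FS = 2.48

Ordinary method of slices: FS = Σ[c'·Δl_i + (W_i cosα_i)·tanφ'] / Σ W_i sinα_i, with Δl_i = b_i / cosα_i.
Slice 1: Δl = 2.2/cos(-8.2°) = 2.223 m; N'_1 = 50·cos(-8.2°) = 49.5; c'Δl = 7.11; W sinα = -7.1
Slice 2: Δl = 3.1/cos13.5° = 3.188 m; N'_2 = 124·cos13.5° = 120.6; c'Δl = 10.20; W sinα = 28.9
Slice 3: Δl = 2.0/cos36.6° = 2.491 m; N'_3 = 34·cos36.6° = 27.3; c'Δl = 7.97; W sinα = 20.3
Σc'Δl = 25.3 kN/m; ΣN' = 197.4 kN/m; ΣW sinα = 42.1 kN/m
Resisting = 25.3 + 197.4·tan21.8° = 25.3 + 78.9 = 104.2 kN/m
FS = 104.2 / 42.1 = 2.476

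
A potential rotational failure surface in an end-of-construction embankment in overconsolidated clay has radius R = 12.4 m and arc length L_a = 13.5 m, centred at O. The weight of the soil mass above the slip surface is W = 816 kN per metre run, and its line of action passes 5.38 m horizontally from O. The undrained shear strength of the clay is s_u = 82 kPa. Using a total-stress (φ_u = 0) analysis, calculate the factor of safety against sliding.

Taking moments about the centre O, the resisting moment is provided by the undrained shear strength acting along the arc:
M_R = s_u·L_a·R = 82·13.50·12.4 = 13726.8 kN·m/m
M_D = W·d = 816·5.38 = 4390.1 kN·m/m
FS = M_R / M_D = 13726.8 / 4390.1 = 3.127

FS = 3.13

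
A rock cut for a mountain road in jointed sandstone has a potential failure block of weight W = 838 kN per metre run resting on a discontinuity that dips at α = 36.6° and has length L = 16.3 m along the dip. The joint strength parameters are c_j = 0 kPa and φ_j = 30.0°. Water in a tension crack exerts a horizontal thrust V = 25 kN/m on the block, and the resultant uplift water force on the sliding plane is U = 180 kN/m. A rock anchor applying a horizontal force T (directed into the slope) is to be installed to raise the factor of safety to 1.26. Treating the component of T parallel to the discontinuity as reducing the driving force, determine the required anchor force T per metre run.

T = 280 kN/m

Resolving forces along and normal to the sliding plane, with the horizontal anchor force T adding T·sinα to the effective normal force and T·cosα acting up the plane against the driving force:
FS = [c_jL + (W cosα − U − V sinα + T sinα) tanφ_j] / [W sinα + V cosα − T cosα]
Without the anchor: N' = 477.9 kN/m, driving T_d = 519.7 kN/m, resisting R = 0·16.3 + 477.9·tan30.0° = 275.9 kN/m, FS = 0.53.
Setting FS = 1.26 and solving for T:
1.26·(519.7 − T cos36.6°) = 275.9 + T sin36.6°·tan30.0°
T·(sin36.6°·tan30.0° + 1.26·cos36.6°) = 1.26·519.7 − 275.9
T·(0.5962·0.5774 + 1.26·0.8028) = 654.8 − 275.9 = 378.9
T·1.3558 = 378.9
T = 279.5 kN/m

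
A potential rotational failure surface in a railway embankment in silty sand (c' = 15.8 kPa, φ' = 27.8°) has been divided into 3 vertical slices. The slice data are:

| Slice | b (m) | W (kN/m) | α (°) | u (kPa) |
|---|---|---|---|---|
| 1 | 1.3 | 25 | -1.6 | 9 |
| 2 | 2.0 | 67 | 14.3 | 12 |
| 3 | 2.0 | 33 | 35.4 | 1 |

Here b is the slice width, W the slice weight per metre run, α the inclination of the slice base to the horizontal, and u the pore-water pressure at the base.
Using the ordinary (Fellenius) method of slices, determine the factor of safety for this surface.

Ordinary method of slices: FS = Σ[c'·Δl_i + (W_i cosα_i − u_i·Δl_i)·tanφ'] / Σ W_i sinα_i, with Δl_i = b_i / cosα_i.
Slice 1: Δl = 1.3/cos(-1.6°) = 1.301 m; N'_1 = 25·cos(-1.6°) − 9·1.301 = 13.3; c'Δl = 20.55; W sinα = -0.7
Slice 2: Δl = 2.0/cos14.3° = 2.064 m; N'_2 = 67·cos14.3° − 12·2.064 = 40.2; c'Δl = 32.61; W sinα = 16.5
Slice 3: Δl = 2.0/cos35.4° = 2.454 m; N'_3 = 33·cos35.4° − 1·2.454 = 24.4; c'Δl = 38.77; W sinα = 19.1
Σc'Δl = 91.9 kN/m; ΣN' = 77.9 kN/m; ΣW sinα = 35.0 kN/m
Resisting = 91.9 + 77.9·tan27.8° = 91.9 + 41.1 = 133.0 kN/m
FS = 133.0 / 35.0 = 3.803

FS = 3.80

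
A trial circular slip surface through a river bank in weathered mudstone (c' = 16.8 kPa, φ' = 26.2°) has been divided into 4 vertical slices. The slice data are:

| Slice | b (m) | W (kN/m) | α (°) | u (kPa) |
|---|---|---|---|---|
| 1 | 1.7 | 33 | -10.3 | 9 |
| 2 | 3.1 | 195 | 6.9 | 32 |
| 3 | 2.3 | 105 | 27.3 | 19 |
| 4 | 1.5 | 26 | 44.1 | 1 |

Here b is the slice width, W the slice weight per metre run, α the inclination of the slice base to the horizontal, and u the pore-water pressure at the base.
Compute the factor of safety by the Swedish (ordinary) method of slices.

FS = 2.92

Ordinary method of slices: FS = Σ[c'·Δl_i + (W_i cosα_i − u_i·Δl_i)·tanφ'] / Σ W_i sinα_i, with Δl_i = b_i / cosα_i.
Slice 1: Δl = 1.7/cos(-10.3°) = 1.728 m; N'_1 = 33·cos(-10.3°) − 9·1.728 = 16.9; c'Δl = 29.03; W sinα = -5.9
Slice 2: Δl = 3.1/cos6.9° = 3.123 m; N'_2 = 195·cos6.9° − 32·3.123 = 93.7; c'Δl = 52.46; W sinα = 23.4
Slice 3: Δl = 2.3/cos27.3° = 2.588 m; N'_3 = 105·cos27.3° − 19·2.588 = 44.1; c'Δl = 43.48; W sinα = 48.2
Slice 4: Δl = 1.5/cos44.1° = 2.089 m; N'_4 = 26·cos44.1° − 1·2.089 = 16.6; c'Δl = 35.09; W sinα = 18.1
Σc'Δl = 160.1 kN/m; ΣN' = 171.3 kN/m; ΣW sinα = 83.8 kN/m
Resisting = 160.1 + 171.3·tan26.2° = 160.1 + 84.3 = 244.3 kN/m
FS = 244.3 / 83.8 = 2.917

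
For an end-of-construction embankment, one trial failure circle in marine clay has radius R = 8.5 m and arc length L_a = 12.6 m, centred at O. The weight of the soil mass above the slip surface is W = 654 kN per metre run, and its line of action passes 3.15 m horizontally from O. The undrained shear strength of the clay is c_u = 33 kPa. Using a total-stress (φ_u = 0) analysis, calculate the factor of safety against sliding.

FS = 1.72

Taking moments about the centre O, the resisting moment is provided by the undrained shear strength acting along the arc:
M_R = c_u·L_a·R = 33·12.60·8.5 = 3534.3 kN·m/m
M_D = W·d = 654·3.15 = 2060.1 kN·m/m
FS = M_R / M_D = 3534.3 / 2060.1 = 1.716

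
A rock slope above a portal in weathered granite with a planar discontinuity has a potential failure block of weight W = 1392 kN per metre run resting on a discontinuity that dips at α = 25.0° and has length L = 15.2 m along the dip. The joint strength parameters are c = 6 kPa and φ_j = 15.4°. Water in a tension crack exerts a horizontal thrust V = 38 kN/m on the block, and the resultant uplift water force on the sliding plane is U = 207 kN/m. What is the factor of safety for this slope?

FS = 0.61

Resolving the block weight along and normal to the plane and applying the Mohr–Coulomb strength on the joint:
N' = W cosα − U − V sinα = 1392·cos25.0° − 207 − 38·sin25.0° = 1038.5 kN/m
Driving force T = W sinα + V cosα = 1392·sin25.0° + 38·cos25.0° = 622.7 kN/m
Resisting force R = c·L + N'·tanφ_j = 6·15.2 + 1038.5·tan15.4° = 91.2 + 286.1 = 377.3 kN/m
FS = R / T = 377.3 / 622.7 = 0.606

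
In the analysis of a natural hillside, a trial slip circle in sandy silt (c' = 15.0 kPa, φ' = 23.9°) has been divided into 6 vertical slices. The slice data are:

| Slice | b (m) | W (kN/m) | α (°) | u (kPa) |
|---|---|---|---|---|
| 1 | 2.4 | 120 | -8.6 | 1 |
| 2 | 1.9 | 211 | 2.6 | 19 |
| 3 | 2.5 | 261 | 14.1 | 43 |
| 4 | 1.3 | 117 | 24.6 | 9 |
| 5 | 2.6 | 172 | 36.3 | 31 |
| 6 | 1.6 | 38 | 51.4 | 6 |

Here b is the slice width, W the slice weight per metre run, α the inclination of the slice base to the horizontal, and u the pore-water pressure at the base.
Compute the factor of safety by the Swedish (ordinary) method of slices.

FS = 1.98

Ordinary method of slices: FS = Σ[c'·Δl_i + (W_i cosα_i − u_i·Δl_i)·tanφ'] / Σ W_i sinα_i, with Δl_i = b_i / cosα_i.
Slice 1: Δl = 2.4/cos(-8.6°) = 2.427 m; N'_1 = 120·cos(-8.6°) − 1·2.427 = 116.2; c'Δl = 36.41; W sinα = -17.9
Slice 2: Δl = 1.9/cos2.6° = 1.902 m; N'_2 = 211·cos2.6° − 19·1.902 = 174.6; c'Δl = 28.53; W sinα = 9.6
Slice 3: Δl = 2.5/cos14.1° = 2.578 m; N'_3 = 261·cos14.1° − 43·2.578 = 142.3; c'Δl = 38.66; W sinα = 63.6
Slice 4: Δl = 1.3/cos24.6° = 1.430 m; N'_4 = 117·cos24.6° − 9·1.430 = 93.5; c'Δl = 21.45; W sinα = 48.7
Slice 5: Δl = 2.6/cos36.3° = 3.226 m; N'_5 = 172·cos36.3° − 31·3.226 = 38.6; c'Δl = 48.39; W sinα = 101.8
Slice 6: Δl = 1.6/cos51.4° = 2.565 m; N'_6 = 38·cos51.4° − 6·2.565 = 8.3; c'Δl = 38.47; W sinα = 29.7
Σc'Δl = 211.9 kN/m; ΣN' = 573.6 kN/m; ΣW sinα = 235.4 kN/m
Resisting = 211.9 + 573.6·tan23.9° = 211.9 + 254.2 = 466.1 kN/m
FS = 466.1 / 235.4 = 1.980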